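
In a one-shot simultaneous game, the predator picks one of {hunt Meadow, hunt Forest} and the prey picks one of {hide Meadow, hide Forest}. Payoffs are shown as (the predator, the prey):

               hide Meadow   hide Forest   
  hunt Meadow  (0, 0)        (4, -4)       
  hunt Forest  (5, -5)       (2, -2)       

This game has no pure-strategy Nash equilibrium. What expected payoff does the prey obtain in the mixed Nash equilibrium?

-20/7

Set the prey's expected payoff from hide Meadow equal to that from hide Forest:
  the prey's payoff to hide Meadow: p·0 + (1−p)·(-5) = 5p - 5
  the prey's payoff to hide Forest: p·(-4) + (1−p)·(-2) = -2p - 2
  5p - 5 = -2p - 2  ⇒  7p = 3  ⇒  p = 3/7.
At equilibrium the prey is indifferent across columns, so the prey's payoff equals the payoff from hide Meadow: (3/7)·0 + (4/7)·(-5) = -20/7.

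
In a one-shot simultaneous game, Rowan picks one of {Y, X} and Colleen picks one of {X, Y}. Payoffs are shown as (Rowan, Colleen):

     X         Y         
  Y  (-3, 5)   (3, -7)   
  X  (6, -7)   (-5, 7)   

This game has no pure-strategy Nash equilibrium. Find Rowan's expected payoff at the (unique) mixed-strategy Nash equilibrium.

3/17

Rowan's indifference between Y and X determines Colleen's mixing probability q:
  Rowan's payoff to Y: q·(-3) + (1−q)·3 = -6q + 3
  Rowan's payoff to X: q·6 + (1−q)·(-5) = 11q - 5
  -6q + 3 = 11q - 5  ⇒  -17q = -8  ⇒  q = 8/17.
At equilibrium Rowan is indifferent across rows, so Rowan's payoff equals the payoff from Y: (8/17)·(-3) + (9/17)·3 = 3/17.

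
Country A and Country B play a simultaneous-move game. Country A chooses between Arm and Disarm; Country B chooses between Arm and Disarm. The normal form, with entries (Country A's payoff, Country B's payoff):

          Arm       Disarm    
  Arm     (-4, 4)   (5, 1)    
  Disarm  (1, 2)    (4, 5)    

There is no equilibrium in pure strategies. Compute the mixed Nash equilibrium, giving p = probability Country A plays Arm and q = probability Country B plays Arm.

p = 1/2, q = 1/6

Country A's mix must leave Country B indifferent between Arm and Disarm.
  Country B's payoff to Arm: p·4 + (1−p)·2 = 2p + 2
  Country B's payoff to Disarm: p·1 + (1−p)·5 = -4p + 5
  2p + 2 = -4p + 5  ⇒  6p = 3  ⇒  p = 1/2.
Country B's mix must leave Country A indifferent between Arm and Disarm.
  Country A's payoff from Arm: q·(-4) + (1−q)·5 = -9q + 5
  Country A's payoff from Disarm: q·1 + (1−q)·4 = -3q + 4
  -9q + 5 = -3q + 4  ⇒  -6q = -1  ⇒  q = 1/6.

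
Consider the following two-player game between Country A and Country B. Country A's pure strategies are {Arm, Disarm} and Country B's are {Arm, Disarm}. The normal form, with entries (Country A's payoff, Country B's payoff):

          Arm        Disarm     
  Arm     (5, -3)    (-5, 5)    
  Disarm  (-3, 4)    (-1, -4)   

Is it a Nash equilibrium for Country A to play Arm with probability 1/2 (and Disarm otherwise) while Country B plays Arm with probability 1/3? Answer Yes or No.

Yes

Check Country B's indifference given Country A's mix p = 1/2:
  payoff from Arm = 1/2; payoff from Disarm = 1/2 — equal.
Check Country A's indifference given Country B's mix q = 1/3:
  payoff from Arm = -5/3; payoff from Disarm = -5/3 — equal.
Both players are indifferent, so neither can profitably deviate.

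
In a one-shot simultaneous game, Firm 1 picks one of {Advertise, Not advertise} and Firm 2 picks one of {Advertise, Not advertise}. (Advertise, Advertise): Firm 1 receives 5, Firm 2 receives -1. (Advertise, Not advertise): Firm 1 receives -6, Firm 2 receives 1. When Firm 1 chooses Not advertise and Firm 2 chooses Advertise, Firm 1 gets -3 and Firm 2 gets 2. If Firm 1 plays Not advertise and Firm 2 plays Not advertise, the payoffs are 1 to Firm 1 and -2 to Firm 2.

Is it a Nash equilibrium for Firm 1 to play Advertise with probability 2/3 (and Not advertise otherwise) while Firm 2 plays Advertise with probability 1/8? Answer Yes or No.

No

Given Firm 2's mix q = 1/8, Firm 1's payoff from Advertise is -37/8 but from Not advertise is 1/2. Firm 1 strictly prefers Not advertise, so Firm 1 would not mix.
So the proposed profile is not a Nash equilibrium.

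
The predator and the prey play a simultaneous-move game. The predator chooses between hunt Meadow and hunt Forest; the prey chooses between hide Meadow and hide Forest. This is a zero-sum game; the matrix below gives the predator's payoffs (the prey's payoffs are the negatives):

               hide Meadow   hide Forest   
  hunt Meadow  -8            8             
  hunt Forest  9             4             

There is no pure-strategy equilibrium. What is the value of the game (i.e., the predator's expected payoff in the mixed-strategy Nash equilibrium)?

The prey's mix must leave the predator indifferent between hunt Meadow and hunt Forest.
  the predator's payoff to hunt Meadow: q·(-8) + (1−q)·8 = -16q + 8
  the predator's payoff to hunt Forest: q·9 + (1−q)·4 = 5q + 4
  -16q + 8 = 5q + 4  ⇒  -21q = -4  ⇒  q = 4/21.
The value is the predator's expected payoff against this mix (using hunt Meadow): (4/21)·(-8) + (17/21)·8 = 104/21.

v = 104/21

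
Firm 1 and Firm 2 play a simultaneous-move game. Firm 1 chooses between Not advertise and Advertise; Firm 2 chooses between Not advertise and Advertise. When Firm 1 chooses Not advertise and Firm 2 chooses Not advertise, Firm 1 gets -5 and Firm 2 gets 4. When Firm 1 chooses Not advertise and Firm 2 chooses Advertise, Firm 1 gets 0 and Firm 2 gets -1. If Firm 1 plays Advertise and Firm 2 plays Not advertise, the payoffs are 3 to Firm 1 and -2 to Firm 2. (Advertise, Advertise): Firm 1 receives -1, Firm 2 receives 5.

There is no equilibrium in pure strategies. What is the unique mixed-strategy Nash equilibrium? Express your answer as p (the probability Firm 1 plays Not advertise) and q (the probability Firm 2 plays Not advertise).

p = 7/12, q = 1/9

In a mixed equilibrium Firm 2 is indifferent between Not advertise and Advertise; this condition fixes p.
  Firm 2's expected payoff from Not advertise: p·4 + (1−p)·(-2) = 6p - 2
  Firm 2's expected payoff from Advertise: p·(-1) + (1−p)·5 = -6p + 5
  6p - 2 = -6p + 5  ⇒  12p = 7  ⇒  p = 7/12.
For Firm 1 to be willing to mix, Firm 1 must be indifferent between Not advertise and Advertise, which pins down Firm 2's mix.
  Firm 1's payoff from Not advertise: q·(-5) + (1−q)·0 = -5q
  Firm 1's payoff from Advertise: q·3 + (1−q)·(-1) = 4q - 1
  -5q = 4q - 1  ⇒  -9q = -1  ⇒  q = 1/9.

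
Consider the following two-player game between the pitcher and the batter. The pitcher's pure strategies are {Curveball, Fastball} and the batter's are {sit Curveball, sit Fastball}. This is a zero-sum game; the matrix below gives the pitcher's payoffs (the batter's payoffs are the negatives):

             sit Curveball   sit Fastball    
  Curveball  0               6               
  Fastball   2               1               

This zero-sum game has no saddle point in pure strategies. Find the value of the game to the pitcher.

v = 12/7

For the pitcher to be willing to mix, the pitcher must be indifferent between Curveball and Fastball, which pins down the batter's mix.
  the pitcher's payoff from Curveball: q·0 + (1−q)·6 = -6q + 6
  the pitcher's payoff from Fastball: q·2 + (1−q)·1 = q + 1
  -6q + 6 = q + 1  ⇒  -7q = -5  ⇒  q = 5/7.
The value is the pitcher's expected payoff against this mix (using Curveball): (5/7)·0 + (2/7)·6 = 12/7.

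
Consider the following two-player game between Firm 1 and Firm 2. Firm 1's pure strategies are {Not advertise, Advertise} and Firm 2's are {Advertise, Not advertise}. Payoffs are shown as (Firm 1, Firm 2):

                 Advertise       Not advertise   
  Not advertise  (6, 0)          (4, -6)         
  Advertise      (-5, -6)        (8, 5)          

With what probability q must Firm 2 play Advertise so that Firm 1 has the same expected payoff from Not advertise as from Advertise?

Firm 1's indifference between Not advertise and Advertise determines Firm 2's mixing probability q:
  Firm 1's payoff from Not advertise: q·6 + (1−q)·4 = 2q + 4
  Firm 1's payoff from Advertise: q·(-5) + (1−q)·8 = -13q + 8
  2q + 4 = -13q + 8  ⇒  15q = 4  ⇒  q = 4/15.

q = 4/15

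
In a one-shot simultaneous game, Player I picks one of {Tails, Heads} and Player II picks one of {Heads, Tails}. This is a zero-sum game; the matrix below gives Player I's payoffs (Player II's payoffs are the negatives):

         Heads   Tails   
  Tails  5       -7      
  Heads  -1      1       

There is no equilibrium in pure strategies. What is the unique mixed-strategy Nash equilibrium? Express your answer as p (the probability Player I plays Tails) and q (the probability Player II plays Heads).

p = 1/7, q = 4/7

For Player II to be willing to mix, Player II must be indifferent between Heads and Tails, which pins down Player I's mix.
  Player II's payoff to Heads: p·(-5) + (1−p)·1 = -6p + 1
  Player II's payoff to Tails: p·7 + (1−p)·(-1) = 8p - 1
  -6p + 1 = 8p - 1  ⇒  -14p = -2  ⇒  p = 1/7.
In a mixed equilibrium Player I is indifferent between Tails and Heads; this condition fixes q.
  Player I's payoff to Tails: q·5 + (1−q)·(-7) = 12q - 7
  Player I's payoff to Heads: q·(-1) + (1−q)·1 = -2q + 1
  12q - 7 = -2q + 1  ⇒  14q = 8  ⇒  q = 4/7.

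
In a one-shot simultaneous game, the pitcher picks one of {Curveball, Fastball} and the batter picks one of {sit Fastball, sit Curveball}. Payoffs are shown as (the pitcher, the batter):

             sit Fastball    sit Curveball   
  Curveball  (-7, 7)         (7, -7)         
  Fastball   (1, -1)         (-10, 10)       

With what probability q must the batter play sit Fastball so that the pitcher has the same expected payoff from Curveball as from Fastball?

Set the pitcher's expected payoff from Curveball equal to that from Fastball:
  the pitcher's expected payoff from Curveball: q·(-7) + (1−q)·7 = -14q + 7
  the pitcher's expected payoff from Fastball: q·1 + (1−q)·(-10) = 11q - 10
  -14q + 7 = 11q - 10  ⇒  -25q = -17  ⇒  q = 17/25.

q = 17/25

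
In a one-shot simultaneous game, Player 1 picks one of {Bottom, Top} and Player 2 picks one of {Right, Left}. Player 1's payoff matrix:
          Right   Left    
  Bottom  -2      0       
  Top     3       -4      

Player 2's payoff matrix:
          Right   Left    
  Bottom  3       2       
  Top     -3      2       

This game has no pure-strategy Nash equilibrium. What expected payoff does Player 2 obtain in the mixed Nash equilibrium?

2

Player 2's indifference between Right and Left determines Player 1's mixing probability p:
  Player 2's payoff from Right: p·3 + (1−p)·(-3) = 6p - 3
  Player 2's payoff from Left: p·2 + (1−p)·2 = 2
  6p - 3 = 2  ⇒  6p = 5  ⇒  p = 5/6.
At equilibrium Player 2 is indifferent across columns, so Player 2's payoff equals the payoff from Right: (5/6)·3 + (1/6)·(-3) = 2.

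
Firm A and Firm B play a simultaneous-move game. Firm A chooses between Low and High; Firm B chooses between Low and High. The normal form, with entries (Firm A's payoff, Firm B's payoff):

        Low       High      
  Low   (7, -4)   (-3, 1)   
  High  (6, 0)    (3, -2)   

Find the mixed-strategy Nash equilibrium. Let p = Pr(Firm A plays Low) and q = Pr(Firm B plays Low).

For Firm B to be willing to mix, Firm B must be indifferent between Low and High, which pins down Firm A's mix.
  Firm B's payoff to Low: p·(-4) + (1−p)·0 = -4p
  Firm B's payoff to High: p·1 + (1−p)·(-2) = 3p - 2
  -4p = 3p - 2  ⇒  -7p = -2  ⇒  p = 2/7.
Firm A's indifference between Low and High determines Firm B's mixing probability q:
  Firm A's payoff to Low: q·7 + (1−q)·(-3) = 10q - 3
  Firm A's payoff to High: q·6 + (1−q)·3 = 3q + 3
  10q - 3 = 3q + 3  ⇒  7q = 6  ⇒  q = 6/7.

p = 2/7, q = 6/7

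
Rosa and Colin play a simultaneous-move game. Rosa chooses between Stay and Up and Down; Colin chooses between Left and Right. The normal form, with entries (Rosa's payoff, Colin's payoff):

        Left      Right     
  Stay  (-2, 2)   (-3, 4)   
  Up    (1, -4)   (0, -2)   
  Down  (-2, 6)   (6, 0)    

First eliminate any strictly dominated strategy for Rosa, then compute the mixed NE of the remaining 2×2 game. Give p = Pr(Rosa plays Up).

Rosa's strategy Stay is strictly dominated by Up: 1 > -2 and 0 > -3. Eliminate Stay.
Set Colin's expected payoff from Left equal to that from Right:
  Colin's payoff from Left: p·(-4) + (1−p)·6 = -10p + 6
  Colin's payoff from Right: p·(-2) + (1−p)·0 = -2p
  -10p + 6 = -2p  ⇒  -8p = -6  ⇒  p = 3/4.

p = 3/4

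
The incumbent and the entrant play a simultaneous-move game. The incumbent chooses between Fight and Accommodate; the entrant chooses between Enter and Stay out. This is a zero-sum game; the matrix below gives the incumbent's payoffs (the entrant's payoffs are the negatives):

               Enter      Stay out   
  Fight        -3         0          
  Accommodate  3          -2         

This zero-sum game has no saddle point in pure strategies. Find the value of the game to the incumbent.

The incumbent's indifference between Fight and Accommodate determines the entrant's mixing probability q:
  the incumbent's expected payoff from Fight: q·(-3) + (1−q)·0 = -3q
  the incumbent's expected payoff from Accommodate: q·3 + (1−q)·(-2) = 5q - 2
  -3q = 5q - 2  ⇒  -8q = -2  ⇒  q = 1/4.
The value is the incumbent's expected payoff against this mix (using Fight): (1/4)·(-3) + (3/4)·0 = -3/4.

v = -3/4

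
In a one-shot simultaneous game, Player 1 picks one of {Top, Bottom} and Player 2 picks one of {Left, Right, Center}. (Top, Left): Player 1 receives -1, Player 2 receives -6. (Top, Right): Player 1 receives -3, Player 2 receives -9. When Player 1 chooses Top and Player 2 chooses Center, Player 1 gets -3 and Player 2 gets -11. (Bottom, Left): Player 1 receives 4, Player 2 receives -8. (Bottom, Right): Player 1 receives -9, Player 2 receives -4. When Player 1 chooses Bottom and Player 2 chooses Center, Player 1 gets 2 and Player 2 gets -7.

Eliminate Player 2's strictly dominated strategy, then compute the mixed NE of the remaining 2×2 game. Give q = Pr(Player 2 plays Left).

q = 6/11

Player 2's strategy Center is strictly dominated by Right: -9 > -11 and -4 > -7. Eliminate Center.
Player 1's indifference between Top and Bottom determines Player 2's mixing probability q:
  Player 1's payoff to Top: q·(-1) + (1−q)·(-3) = 2q - 3
  Player 1's payoff to Bottom: q·4 + (1−q)·(-9) = 13q - 9
  2q - 3 = 13q - 9  ⇒  -11q = -6  ⇒  q = 6/11.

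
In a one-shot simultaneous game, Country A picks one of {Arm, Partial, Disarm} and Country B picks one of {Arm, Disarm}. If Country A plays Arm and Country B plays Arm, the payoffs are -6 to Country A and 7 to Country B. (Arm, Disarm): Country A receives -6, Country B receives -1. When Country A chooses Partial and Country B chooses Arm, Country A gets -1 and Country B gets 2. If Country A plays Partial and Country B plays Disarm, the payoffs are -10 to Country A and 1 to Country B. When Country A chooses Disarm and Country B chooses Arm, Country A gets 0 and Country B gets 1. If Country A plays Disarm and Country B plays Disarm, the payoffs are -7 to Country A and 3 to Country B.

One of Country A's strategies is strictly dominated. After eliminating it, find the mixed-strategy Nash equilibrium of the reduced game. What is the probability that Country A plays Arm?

Country A's strategy Partial is strictly dominated by Disarm: 0 > -1 and -7 > -10. Eliminate Partial.
For Country B to be willing to mix, Country B must be indifferent between Arm and Disarm, which pins down Country A's mix.
  Country B's payoff to Arm: p·7 + (1−p)·1 = 6p + 1
  Country B's payoff to Disarm: p·(-1) + (1−p)·3 = -4p + 3
  6p + 1 = -4p + 3  ⇒  10p = 2  ⇒  p = 1/5.

p = 1/5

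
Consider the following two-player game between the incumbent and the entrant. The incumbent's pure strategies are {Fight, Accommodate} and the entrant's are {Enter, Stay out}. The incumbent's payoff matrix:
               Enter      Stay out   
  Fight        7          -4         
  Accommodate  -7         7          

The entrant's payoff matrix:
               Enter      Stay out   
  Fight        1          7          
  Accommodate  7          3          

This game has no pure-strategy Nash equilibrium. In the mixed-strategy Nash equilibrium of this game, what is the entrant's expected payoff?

For the entrant to be willing to mix, the entrant must be indifferent between Enter and Stay out, which pins down the incumbent's mix.
  the entrant's payoff from Enter: p·1 + (1−p)·7 = -6p + 7
  the entrant's payoff from Stay out: p·7 + (1−p)·3 = 4p + 3
  -6p + 7 = 4p + 3  ⇒  -10p = -4  ⇒  p = 2/5.
At equilibrium the entrant is indifferent across columns, so the entrant's payoff equals the payoff from Enter: (2/5)·1 + (3/5)·7 = 23/5.

23/5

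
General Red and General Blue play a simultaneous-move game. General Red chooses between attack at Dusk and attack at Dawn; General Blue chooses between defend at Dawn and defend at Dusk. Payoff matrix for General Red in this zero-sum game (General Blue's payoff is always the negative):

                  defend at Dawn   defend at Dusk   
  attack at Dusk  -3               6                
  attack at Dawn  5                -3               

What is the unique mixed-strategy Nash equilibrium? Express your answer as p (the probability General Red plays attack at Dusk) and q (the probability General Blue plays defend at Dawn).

In a mixed equilibrium General Blue is indifferent between defend at Dawn and defend at Dusk; this condition fixes p.
  General Blue's payoff to defend at Dawn: p·3 + (1−p)·(-5) = 8p - 5
  General Blue's payoff to defend at Dusk: p·(-6) + (1−p)·3 = -9p + 3
  8p - 5 = -9p + 3  ⇒  17p = 8  ⇒  p = 8/17.
For General Red to be willing to mix, General Red must be indifferent between attack at Dusk and attack at Dawn, which pins down General Blue's mix.
  General Red's expected payoff from attack at Dusk: q·(-3) + (1−q)·6 = -9q + 6
  General Red's expected payoff from attack at Dawn: q·5 + (1−q)·(-3) = 8q - 3
  -9q + 6 = 8q - 3  ⇒  -17q = -9  ⇒  q = 9/17.

p = 8/17, q = 9/17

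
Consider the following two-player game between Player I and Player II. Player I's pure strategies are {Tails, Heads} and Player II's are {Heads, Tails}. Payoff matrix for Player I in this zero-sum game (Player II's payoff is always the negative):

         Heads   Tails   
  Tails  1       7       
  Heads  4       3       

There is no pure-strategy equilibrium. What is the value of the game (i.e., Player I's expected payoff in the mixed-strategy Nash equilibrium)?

Set Player I's expected payoff from Tails equal to that from Heads:
  Player I's payoff from Tails: q·1 + (1−q)·7 = -6q + 7
  Player I's payoff from Heads: q·4 + (1−q)·3 = q + 3
  -6q + 7 = q + 3  ⇒  -7q = -4  ⇒  q = 4/7.
The value is Player I's expected payoff against this mix (using Tails): (4/7)·1 + (3/7)·7 = 25/7.

v = 25/7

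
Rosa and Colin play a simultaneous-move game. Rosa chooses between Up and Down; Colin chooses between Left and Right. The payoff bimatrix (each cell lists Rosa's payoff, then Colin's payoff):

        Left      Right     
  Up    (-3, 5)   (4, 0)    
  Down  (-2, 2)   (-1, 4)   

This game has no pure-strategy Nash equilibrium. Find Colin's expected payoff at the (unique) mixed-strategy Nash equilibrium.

Set Colin's expected payoff from Left equal to that from Right:
  Colin's payoff from Left: p·5 + (1−p)·2 = 3p + 2
  Colin's payoff from Right: p·0 + (1−p)·4 = -4p + 4
  3p + 2 = -4p + 4  ⇒  7p = 2  ⇒  p = 2/7.
At equilibrium Colin is indifferent across columns, so Colin's payoff equals the payoff from Left: (2/7)·5 + (5/7)·2 = 20/7.

20/7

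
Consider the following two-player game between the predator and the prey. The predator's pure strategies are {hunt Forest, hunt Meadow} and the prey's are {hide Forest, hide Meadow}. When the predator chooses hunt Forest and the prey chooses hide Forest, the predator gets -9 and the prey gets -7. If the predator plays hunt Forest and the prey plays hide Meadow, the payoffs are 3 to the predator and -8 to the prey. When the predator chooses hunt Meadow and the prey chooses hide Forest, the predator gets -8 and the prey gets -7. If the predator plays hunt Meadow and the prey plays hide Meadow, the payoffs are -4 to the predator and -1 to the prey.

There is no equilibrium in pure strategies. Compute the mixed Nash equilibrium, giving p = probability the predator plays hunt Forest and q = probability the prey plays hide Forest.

In a mixed equilibrium the prey is indifferent between hide Forest and hide Meadow; this condition fixes p.
  the prey's payoff from hide Forest: p·(-7) + (1−p)·(-7) = -7
  the prey's payoff from hide Meadow: p·(-8) + (1−p)·(-1) = -7p - 1
  -7 = -7p - 1  ⇒  7p = 6  ⇒  p = 6/7.
For the predator to be willing to mix, the predator must be indifferent between hunt Forest and hunt Meadow, which pins down the prey's mix.
  the predator's payoff to hunt Forest: q·(-9) + (1−q)·3 = -12q + 3
  the predator's payoff to hunt Meadow: q·(-8) + (1−q)·(-4) = -4q - 4
  -12q + 3 = -4q - 4  ⇒  -8q = -7  ⇒  q = 7/8.

p = 6/7, q = 7/8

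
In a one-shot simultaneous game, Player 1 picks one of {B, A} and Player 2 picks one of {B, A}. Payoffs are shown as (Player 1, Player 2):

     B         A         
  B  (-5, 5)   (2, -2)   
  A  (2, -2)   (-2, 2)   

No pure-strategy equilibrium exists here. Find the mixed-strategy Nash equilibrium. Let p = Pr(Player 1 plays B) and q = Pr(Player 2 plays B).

p = 4/11, q = 4/11

For Player 2 to be willing to mix, Player 2 must be indifferent between B and A, which pins down Player 1's mix.
  Player 2's payoff to B: p·5 + (1−p)·(-2) = 7p - 2
  Player 2's payoff to A: p·(-2) + (1−p)·2 = -4p + 2
  7p - 2 = -4p + 2  ⇒  11p = 4  ⇒  p = 4/11.
In a mixed equilibrium Player 1 is indifferent between B and A; this condition fixes q.
  Player 1's payoff to B: q·(-5) + (1−q)·2 = -7q + 2
  Player 1's payoff to A: q·2 + (1−q)·(-2) = 4q - 2
  -7q + 2 = 4q - 2  ⇒  -11q = -4  ⇒  q = 4/11.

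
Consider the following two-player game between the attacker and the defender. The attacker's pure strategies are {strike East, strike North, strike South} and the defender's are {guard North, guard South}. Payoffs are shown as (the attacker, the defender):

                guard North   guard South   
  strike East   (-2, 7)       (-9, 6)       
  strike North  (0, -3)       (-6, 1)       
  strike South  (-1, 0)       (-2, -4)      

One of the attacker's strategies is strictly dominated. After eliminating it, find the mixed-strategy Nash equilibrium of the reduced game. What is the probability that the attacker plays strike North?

p = 1/2

The attacker's strategy strike East is strictly dominated by strike North: 0 > -2 and -6 > -9. Eliminate strike East.
Set the defender's expected payoff from guard North equal to that from guard South:
  the defender's expected payoff from guard North: p·(-3) + (1−p)·0 = -3p
  the defender's expected payoff from guard South: p·1 + (1−p)·(-4) = 5p - 4
  -3p = 5p - 4  ⇒  -8p = -4  ⇒  p = 1/2.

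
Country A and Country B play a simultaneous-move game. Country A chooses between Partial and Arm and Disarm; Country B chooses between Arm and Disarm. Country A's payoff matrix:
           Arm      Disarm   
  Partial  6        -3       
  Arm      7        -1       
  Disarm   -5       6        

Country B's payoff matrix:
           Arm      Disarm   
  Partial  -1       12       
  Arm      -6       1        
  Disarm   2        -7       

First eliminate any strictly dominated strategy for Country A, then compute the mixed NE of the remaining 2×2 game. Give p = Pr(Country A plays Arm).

Country A's strategy Partial is strictly dominated by Arm: 7 > 6 and -1 > -3. Eliminate Partial.
In a mixed equilibrium Country B is indifferent between Arm and Disarm; this condition fixes p.
  Country B's payoff to Arm: p·(-6) + (1−p)·2 = -8p + 2
  Country B's payoff to Disarm: p·1 + (1−p)·(-7) = 8p - 7
  -8p + 2 = 8p - 7  ⇒  -16p = -9  ⇒  p = 9/16.

p = 9/16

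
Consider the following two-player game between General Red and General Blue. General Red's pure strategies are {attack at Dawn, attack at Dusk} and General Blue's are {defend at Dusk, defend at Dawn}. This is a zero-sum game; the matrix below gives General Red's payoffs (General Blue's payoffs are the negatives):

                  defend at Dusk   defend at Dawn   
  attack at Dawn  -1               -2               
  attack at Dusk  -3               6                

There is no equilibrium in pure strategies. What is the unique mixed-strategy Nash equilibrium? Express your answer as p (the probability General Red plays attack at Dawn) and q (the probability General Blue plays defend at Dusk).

For General Blue to be willing to mix, General Blue must be indifferent between defend at Dusk and defend at Dawn, which pins down General Red's mix.
  General Blue's expected payoff from defend at Dusk: p·1 + (1−p)·3 = -2p + 3
  General Blue's expected payoff from defend at Dawn: p·2 + (1−p)·(-6) = 8p - 6
  -2p + 3 = 8p - 6  ⇒  -10p = -9  ⇒  p = 9/10.
General Blue's mix must leave General Red indifferent between attack at Dawn and attack at Dusk.
  General Red's payoff to attack at Dawn: q·(-1) + (1−q)·(-2) = q - 2
  General Red's payoff to attack at Dusk: q·(-3) + (1−q)·6 = -9q + 6
  q - 2 = -9q + 6  ⇒  10q = 8  ⇒  q = 4/5.

p = 9/10, q = 4/5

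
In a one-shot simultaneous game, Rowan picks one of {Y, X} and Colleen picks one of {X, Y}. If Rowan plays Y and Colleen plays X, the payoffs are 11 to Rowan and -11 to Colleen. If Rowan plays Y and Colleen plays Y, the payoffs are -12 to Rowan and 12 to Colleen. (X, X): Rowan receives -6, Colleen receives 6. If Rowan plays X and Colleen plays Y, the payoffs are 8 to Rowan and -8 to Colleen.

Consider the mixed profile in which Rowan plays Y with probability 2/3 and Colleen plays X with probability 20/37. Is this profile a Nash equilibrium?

No

Given Rowan's mix p = 2/3, Colleen's payoff from X is -16/3 but from Y is 16/3. Colleen strictly prefers Y, so Colleen would not mix.
So the proposed profile is not a Nash equilibrium.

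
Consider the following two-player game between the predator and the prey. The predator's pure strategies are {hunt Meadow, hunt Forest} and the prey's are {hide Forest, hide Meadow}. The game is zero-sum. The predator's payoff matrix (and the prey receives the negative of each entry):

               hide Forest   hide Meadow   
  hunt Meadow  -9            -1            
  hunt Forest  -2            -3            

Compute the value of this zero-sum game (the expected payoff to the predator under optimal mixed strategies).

In a mixed equilibrium the predator is indifferent between hunt Meadow and hunt Forest; this condition fixes q.
  the predator's expected payoff from hunt Meadow: q·(-9) + (1−q)·(-1) = -8q - 1
  the predator's expected payoff from hunt Forest: q·(-2) + (1−q)·(-3) = q - 3
  -8q - 1 = q - 3  ⇒  -9q = -2  ⇒  q = 2/9.
The value is the predator's expected payoff against this mix (using hunt Meadow): (2/9)·(-9) + (7/9)·(-1) = -25/9.

v = -25/9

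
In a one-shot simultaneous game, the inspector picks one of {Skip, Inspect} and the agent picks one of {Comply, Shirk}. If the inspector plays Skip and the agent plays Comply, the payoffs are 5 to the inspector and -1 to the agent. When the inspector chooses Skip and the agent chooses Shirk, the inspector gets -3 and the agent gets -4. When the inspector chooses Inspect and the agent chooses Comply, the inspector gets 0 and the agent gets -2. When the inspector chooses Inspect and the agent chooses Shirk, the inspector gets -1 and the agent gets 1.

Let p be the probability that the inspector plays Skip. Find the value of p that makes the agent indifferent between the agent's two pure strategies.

Set the agent's expected payoff from Comply equal to that from Shirk:
  the agent's expected payoff from Comply: p·(-1) + (1−p)·(-2) = p - 2
  the agent's expected payoff from Shirk: p·(-4) + (1−p)·1 = -5p + 1
  p - 2 = -5p + 1  ⇒  6p = 3  ⇒  p = 1/2.

p = 1/2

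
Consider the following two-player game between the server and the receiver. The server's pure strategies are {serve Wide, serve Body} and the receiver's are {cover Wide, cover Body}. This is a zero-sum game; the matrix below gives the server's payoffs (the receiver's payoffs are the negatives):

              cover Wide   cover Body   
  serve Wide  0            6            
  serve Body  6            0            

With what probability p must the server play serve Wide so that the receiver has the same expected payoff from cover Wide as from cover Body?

The server's mix must leave the receiver indifferent between cover Wide and cover Body.
  the receiver's payoff to cover Wide: p·0 + (1−p)·(-6) = 6p - 6
  the receiver's payoff to cover Body: p·(-6) + (1−p)·0 = -6p
  6p - 6 = -6p  ⇒  12p = 6  ⇒  p = 1/2.

p = 1/2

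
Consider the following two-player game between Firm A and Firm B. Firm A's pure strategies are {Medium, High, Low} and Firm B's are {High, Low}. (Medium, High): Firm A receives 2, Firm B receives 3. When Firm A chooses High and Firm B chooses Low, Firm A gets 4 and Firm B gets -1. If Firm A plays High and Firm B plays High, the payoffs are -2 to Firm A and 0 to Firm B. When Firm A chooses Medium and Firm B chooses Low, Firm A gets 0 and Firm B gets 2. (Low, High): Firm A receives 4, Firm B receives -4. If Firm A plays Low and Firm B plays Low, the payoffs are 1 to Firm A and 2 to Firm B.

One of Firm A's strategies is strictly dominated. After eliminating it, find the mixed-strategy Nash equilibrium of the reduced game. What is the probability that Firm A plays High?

p = 6/7

Firm A's strategy Medium is strictly dominated by Low: 4 > 2 and 1 > 0. Eliminate Medium.
For Firm B to be willing to mix, Firm B must be indifferent between High and Low, which pins down Firm A's mix.
  Firm B's expected payoff from High: p·0 + (1−p)·(-4) = 4p - 4
  Firm B's expected payoff from Low: p·(-1) + (1−p)·2 = -3p + 2
  4p - 4 = -3p + 2  ⇒  7p = 6  ⇒  p = 6/7.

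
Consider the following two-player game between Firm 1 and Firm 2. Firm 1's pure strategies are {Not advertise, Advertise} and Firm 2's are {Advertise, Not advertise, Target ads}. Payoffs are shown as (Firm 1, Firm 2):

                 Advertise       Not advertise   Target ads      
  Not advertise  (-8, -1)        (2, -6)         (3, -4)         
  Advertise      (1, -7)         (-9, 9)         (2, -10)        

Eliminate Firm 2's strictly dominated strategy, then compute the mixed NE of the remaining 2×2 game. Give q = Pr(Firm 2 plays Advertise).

Firm 2's strategy Target ads is strictly dominated by Advertise: -1 > -4 and -7 > -10. Eliminate Target ads.
Firm 1's indifference between Not advertise and Advertise determines Firm 2's mixing probability q:
  Firm 1's payoff to Not advertise: q·(-8) + (1−q)·2 = -10q + 2
  Firm 1's payoff to Advertise: q·1 + (1−q)·(-9) = 10q - 9
  -10q + 2 = 10q - 9  ⇒  -20q = -11  ⇒  q = 11/20.

q = 11/20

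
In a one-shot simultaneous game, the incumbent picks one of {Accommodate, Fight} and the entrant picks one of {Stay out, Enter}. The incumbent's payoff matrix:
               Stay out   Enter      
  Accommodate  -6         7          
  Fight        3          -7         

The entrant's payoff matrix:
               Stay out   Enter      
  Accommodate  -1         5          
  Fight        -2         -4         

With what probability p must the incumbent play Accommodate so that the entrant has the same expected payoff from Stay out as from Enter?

p = 1/4

For the entrant to be willing to mix, the entrant must be indifferent between Stay out and Enter, which pins down the incumbent's mix.
  the entrant's payoff to Stay out: p·(-1) + (1−p)·(-2) = p - 2
  the entrant's payoff to Enter: p·5 + (1−p)·(-4) = 9p - 4
  p - 2 = 9p - 4  ⇒  -8p = -2  ⇒  p = 1/4.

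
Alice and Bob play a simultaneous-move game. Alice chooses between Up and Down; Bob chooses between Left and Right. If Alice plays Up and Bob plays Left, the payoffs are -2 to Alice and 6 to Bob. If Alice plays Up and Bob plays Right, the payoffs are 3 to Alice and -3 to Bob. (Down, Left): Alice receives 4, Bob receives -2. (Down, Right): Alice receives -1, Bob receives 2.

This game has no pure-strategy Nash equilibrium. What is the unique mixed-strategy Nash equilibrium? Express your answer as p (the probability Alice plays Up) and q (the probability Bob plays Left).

p = 4/13, q = 2/5

Set Bob's expected payoff from Left equal to that from Right:
  Bob's expected payoff from Left: p·6 + (1−p)·(-2) = 8p - 2
  Bob's expected payoff from Right: p·(-3) + (1−p)·2 = -5p + 2
  8p - 2 = -5p + 2  ⇒  13p = 4  ⇒  p = 4/13.
In a mixed equilibrium Alice is indifferent between Up and Down; this condition fixes q.
  Alice's payoff from Up: q·(-2) + (1−q)·3 = -5q + 3
  Alice's payoff from Down: q·4 + (1−q)·(-1) = 5q - 1
  -5q + 3 = 5q - 1  ⇒  -10q = -4  ⇒  q = 2/5.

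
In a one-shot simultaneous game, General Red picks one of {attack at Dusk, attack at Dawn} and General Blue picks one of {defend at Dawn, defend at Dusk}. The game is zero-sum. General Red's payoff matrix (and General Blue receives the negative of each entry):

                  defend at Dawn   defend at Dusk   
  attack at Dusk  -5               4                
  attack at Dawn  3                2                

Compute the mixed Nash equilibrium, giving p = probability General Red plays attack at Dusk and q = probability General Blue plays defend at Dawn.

p = 1/10, q = 1/5

For General Blue to be willing to mix, General Blue must be indifferent between defend at Dawn and defend at Dusk, which pins down General Red's mix.
  General Blue's expected payoff from defend at Dawn: p·5 + (1−p)·(-3) = 8p - 3
  General Blue's expected payoff from defend at Dusk: p·(-4) + (1−p)·(-2) = -2p - 2
  8p - 3 = -2p - 2  ⇒  10p = 1  ⇒  p = 1/10.
For General Red to be willing to mix, General Red must be indifferent between attack at Dusk and attack at Dawn, which pins down General Blue's mix.
  General Red's payoff to attack at Dusk: q·(-5) + (1−q)·4 = -9q + 4
  General Red's payoff to attack at Dawn: q·3 + (1−q)·2 = q + 2
  -9q + 4 = q + 2  ⇒  -10q = -2  ⇒  q = 1/5.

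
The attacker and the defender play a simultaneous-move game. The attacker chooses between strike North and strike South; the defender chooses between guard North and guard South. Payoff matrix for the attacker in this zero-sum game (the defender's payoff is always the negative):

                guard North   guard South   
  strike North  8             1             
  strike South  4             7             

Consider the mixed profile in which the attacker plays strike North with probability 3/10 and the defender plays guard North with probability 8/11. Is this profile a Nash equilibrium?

No

Given the defender's mix q = 8/11, the attacker's payoff from strike North is 67/11 but from strike South is 53/11. The attacker strictly prefers strike North, so the attacker would not mix.
So the proposed profile is not a Nash equilibrium.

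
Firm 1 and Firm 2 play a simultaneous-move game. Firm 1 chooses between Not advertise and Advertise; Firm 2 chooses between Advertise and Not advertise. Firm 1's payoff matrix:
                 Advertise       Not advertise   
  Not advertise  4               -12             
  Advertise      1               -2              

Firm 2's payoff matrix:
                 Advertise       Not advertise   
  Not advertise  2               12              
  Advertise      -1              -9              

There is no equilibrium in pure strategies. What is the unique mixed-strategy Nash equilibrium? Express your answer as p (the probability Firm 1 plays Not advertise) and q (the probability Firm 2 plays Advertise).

p = 4/9, q = 10/13

Set Firm 2's expected payoff from Advertise equal to that from Not advertise:
  Firm 2's payoff from Advertise: p·2 + (1−p)·(-1) = 3p - 1
  Firm 2's payoff from Not advertise: p·12 + (1−p)·(-9) = 21p - 9
  3p - 1 = 21p - 9  ⇒  -18p = -8  ⇒  p = 4/9.
For Firm 1 to be willing to mix, Firm 1 must be indifferent between Not advertise and Advertise, which pins down Firm 2's mix.
  Firm 1's payoff from Not advertise: q·4 + (1−q)·(-12) = 16q - 12
  Firm 1's payoff from Advertise: q·1 + (1−q)·(-2) = 3q - 2
  16q - 12 = 3q - 2  ⇒  13q = 10  ⇒  q = 10/13.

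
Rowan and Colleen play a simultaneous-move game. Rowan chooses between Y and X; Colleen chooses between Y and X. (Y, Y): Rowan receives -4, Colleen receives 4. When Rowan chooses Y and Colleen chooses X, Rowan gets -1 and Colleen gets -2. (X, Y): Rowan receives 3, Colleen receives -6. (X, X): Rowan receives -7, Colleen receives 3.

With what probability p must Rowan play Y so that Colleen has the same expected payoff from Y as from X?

Rowan's mix must leave Colleen indifferent between Y and X.
  Colleen's payoff to Y: p·4 + (1−p)·(-6) = 10p - 6
  Colleen's payoff to X: p·(-2) + (1−p)·3 = -5p + 3
  10p - 6 = -5p + 3  ⇒  15p = 9  ⇒  p = 3/5.

p = 3/5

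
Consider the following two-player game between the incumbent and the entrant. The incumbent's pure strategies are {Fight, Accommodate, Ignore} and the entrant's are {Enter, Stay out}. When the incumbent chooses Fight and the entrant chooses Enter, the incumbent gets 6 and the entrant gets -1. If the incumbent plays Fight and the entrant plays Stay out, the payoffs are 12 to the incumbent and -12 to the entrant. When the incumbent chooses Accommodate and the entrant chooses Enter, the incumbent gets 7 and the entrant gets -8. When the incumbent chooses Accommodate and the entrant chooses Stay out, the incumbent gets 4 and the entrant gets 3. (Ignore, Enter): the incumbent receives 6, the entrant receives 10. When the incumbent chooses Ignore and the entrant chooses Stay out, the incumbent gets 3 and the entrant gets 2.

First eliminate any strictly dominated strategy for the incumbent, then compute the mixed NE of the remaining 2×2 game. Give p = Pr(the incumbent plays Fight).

The incumbent's strategy Ignore is strictly dominated by Accommodate: 7 > 6 and 4 > 3. Eliminate Ignore.
The incumbent's mix must leave the entrant indifferent between Enter and Stay out.
  the entrant's payoff to Enter: p·(-1) + (1−p)·(-8) = 7p - 8
  the entrant's payoff to Stay out: p·(-12) + (1−p)·3 = -15p + 3
  7p - 8 = -15p + 3  ⇒  22p = 11  ⇒  p = 1/2.

p = 1/2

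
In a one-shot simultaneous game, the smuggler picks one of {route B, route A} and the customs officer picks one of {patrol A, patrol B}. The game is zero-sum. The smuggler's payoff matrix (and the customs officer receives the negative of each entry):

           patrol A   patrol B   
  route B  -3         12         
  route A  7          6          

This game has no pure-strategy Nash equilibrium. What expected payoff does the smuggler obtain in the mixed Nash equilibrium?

The smuggler's indifference between route B and route A determines the customs officer's mixing probability q:
  the smuggler's payoff to route B: q·(-3) + (1−q)·12 = -15q + 12
  the smuggler's payoff to route A: q·7 + (1−q)·6 = q + 6
  -15q + 12 = q + 6  ⇒  -16q = -6  ⇒  q = 3/8.
At equilibrium the smuggler is indifferent across rows, so the smuggler's payoff equals the payoff from route B: (3/8)·(-3) + (5/8)·12 = 51/8.

51/8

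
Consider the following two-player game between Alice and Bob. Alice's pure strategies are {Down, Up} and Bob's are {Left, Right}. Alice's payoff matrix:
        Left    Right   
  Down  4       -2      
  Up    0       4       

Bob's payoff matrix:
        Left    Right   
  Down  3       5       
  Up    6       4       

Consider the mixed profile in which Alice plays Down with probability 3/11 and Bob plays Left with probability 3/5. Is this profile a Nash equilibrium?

No

Given Alice's mix p = 3/11, Bob's payoff from Left is 57/11 but from Right is 47/11. Bob strictly prefers Left, so Bob would not mix.
So the proposed profile is not a Nash equilibrium.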